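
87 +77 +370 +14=548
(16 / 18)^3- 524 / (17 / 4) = -1519280 / 12393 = -122.59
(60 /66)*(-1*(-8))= 80 /11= 7.27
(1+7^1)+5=13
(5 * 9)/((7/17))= 765/7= 109.29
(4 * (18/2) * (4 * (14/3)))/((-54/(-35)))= 3920/9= 435.56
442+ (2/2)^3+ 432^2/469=394391/469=840.92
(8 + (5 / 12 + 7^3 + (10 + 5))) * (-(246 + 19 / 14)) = -15226811 / 168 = -90635.78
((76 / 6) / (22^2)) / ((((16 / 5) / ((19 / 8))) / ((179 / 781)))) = 323095 / 72576768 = 0.00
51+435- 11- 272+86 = 289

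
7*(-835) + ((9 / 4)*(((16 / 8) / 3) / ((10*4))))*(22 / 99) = -701399 / 120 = -5844.99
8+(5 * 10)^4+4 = 6250012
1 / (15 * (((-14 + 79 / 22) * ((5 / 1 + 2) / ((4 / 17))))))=-88 / 408765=-0.00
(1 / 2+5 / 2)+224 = 227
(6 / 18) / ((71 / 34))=34 / 213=0.16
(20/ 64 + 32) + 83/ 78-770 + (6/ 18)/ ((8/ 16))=-153079/ 208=-735.96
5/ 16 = 0.31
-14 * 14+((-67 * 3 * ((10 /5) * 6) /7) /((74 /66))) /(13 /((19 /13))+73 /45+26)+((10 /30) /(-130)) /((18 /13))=-204.42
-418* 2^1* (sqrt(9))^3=-22572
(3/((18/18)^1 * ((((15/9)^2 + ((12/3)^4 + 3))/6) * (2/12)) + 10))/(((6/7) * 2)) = 0.10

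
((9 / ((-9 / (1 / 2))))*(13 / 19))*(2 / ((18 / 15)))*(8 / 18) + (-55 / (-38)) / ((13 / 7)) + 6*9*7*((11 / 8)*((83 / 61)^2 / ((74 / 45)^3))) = 216.91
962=962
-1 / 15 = -0.07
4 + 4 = 8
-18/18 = -1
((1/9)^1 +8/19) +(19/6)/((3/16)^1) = 331/19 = 17.42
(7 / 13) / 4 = 7 / 52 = 0.13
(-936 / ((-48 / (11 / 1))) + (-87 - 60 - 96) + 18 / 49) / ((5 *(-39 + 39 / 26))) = 919 / 6125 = 0.15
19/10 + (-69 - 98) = -1651/10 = -165.10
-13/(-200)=13/200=0.06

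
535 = 535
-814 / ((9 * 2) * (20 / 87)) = -11803 / 60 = -196.72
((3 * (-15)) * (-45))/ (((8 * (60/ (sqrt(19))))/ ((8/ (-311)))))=-135 * sqrt(19)/ 1244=-0.47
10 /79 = 0.13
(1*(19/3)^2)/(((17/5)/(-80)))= -943.79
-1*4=-4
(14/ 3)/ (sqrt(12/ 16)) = 28 *sqrt(3)/ 9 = 5.39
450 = 450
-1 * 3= -3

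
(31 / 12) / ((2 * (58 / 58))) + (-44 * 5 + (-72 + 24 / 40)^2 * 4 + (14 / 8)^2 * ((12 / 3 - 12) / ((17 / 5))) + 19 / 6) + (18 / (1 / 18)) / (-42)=1439522401 / 71400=20161.38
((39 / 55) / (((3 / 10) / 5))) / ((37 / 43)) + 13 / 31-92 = -982183 / 12617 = -77.85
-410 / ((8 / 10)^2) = -5125 / 8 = -640.62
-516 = -516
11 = 11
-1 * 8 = -8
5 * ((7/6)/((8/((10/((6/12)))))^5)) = 569.66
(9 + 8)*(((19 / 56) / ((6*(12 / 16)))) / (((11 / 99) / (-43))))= -13889 / 28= -496.04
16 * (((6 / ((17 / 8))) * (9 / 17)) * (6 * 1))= 41472 / 289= 143.50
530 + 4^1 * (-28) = 418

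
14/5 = 2.80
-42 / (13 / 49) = -2058 / 13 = -158.31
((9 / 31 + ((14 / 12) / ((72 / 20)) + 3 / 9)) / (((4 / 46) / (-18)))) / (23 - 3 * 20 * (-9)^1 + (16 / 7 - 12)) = -510853 / 1440756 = -0.35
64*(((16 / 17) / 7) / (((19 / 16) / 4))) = 65536 / 2261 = 28.99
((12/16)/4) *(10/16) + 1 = 143/128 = 1.12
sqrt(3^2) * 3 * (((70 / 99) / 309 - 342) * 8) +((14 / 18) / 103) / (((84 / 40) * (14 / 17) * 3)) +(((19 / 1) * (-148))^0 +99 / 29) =-458657800373 / 18629919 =-24619.42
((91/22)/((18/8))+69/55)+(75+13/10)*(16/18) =11701/165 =70.92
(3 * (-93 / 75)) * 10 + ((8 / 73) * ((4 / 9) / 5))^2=-401432546 / 10791225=-37.20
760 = 760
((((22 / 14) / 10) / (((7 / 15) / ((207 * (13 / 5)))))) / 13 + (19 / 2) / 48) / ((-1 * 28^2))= -332543 / 18439680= -0.02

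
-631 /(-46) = 631 /46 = 13.72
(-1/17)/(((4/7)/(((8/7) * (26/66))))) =-26/561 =-0.05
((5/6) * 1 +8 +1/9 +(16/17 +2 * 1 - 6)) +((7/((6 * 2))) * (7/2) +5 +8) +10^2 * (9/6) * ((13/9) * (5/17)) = 6095/72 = 84.65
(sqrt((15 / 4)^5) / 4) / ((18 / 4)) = 25 * sqrt(15) / 64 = 1.51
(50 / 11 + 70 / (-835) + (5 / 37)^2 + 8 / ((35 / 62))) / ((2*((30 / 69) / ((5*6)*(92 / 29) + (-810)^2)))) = 35926831056604527 / 2552575795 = 14074736.24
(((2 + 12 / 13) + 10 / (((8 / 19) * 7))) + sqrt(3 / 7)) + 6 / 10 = sqrt(21) / 7 + 12587 / 1820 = 7.57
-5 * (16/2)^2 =-320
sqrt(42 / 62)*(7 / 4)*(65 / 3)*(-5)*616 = -350350*sqrt(651) / 93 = -96119.09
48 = 48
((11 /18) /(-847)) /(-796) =1 /1103256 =0.00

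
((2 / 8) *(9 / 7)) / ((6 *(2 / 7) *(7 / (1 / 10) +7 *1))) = 3 / 1232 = 0.00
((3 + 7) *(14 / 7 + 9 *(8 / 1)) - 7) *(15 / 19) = 10995 / 19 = 578.68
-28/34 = -0.82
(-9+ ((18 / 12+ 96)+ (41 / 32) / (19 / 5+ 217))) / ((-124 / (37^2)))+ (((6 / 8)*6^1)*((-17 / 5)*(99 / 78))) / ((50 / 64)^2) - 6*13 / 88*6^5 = -15467710911239623 / 1957612800000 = -7901.31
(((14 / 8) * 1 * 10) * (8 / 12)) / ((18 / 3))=35 / 18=1.94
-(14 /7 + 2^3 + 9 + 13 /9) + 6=-130 /9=-14.44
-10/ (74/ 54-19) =135/ 238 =0.57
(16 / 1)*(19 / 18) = 152 / 9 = 16.89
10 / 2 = 5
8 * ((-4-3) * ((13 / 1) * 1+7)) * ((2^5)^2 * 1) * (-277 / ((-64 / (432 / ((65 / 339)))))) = -145388888064 / 13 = -11183760620.31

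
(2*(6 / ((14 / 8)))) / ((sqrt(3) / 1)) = 16*sqrt(3) / 7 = 3.96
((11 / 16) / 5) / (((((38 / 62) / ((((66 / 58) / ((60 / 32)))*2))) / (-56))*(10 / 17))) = -1785476 / 68875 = -25.92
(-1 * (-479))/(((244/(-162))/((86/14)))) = -1668357/854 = -1953.58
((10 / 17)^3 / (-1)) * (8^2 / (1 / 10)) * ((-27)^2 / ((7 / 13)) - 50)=-169849.09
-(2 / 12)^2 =-1 / 36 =-0.03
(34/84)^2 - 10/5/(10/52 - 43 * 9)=0.17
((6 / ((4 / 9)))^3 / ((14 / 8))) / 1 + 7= 1412.93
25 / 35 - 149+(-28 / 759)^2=-597966590 / 4032567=-148.28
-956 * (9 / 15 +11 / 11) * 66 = -504768 / 5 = -100953.60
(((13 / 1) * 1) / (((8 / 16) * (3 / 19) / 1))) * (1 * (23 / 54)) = 5681 / 81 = 70.14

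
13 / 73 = 0.18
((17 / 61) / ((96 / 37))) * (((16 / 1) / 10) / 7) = 629 / 25620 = 0.02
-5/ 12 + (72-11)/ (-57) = -113/ 76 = -1.49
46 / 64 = 23 / 32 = 0.72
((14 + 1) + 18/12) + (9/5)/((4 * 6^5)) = 285121/17280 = 16.50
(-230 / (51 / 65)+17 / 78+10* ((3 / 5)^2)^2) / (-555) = 48336563 / 91991250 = 0.53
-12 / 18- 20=-62 / 3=-20.67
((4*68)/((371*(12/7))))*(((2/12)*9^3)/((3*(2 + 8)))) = 459/265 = 1.73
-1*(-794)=794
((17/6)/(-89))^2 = 289/285156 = 0.00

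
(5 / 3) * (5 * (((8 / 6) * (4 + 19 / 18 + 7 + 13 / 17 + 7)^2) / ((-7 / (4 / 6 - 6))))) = 3325.65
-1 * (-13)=13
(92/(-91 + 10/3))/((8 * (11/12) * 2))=-207/2893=-0.07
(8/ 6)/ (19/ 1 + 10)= 4/ 87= 0.05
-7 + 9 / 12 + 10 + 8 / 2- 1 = 27 / 4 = 6.75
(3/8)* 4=3/2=1.50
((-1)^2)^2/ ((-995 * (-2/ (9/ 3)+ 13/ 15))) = -1/ 199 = -0.01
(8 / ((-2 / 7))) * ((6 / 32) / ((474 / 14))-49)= 433503 / 316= 1371.84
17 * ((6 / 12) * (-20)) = -170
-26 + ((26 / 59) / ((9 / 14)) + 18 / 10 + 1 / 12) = -248839 / 10620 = -23.43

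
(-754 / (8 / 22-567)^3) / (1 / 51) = 51182274 / 242153851337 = 0.00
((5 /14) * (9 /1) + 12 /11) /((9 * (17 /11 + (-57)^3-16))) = -17 /6581988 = -0.00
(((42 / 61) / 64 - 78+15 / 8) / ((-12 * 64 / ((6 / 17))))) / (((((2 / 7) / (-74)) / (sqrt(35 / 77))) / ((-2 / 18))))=0.68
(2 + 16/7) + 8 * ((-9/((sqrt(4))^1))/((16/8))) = -96/7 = -13.71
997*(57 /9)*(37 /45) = 5191.79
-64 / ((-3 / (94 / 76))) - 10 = 934 / 57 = 16.39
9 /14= 0.64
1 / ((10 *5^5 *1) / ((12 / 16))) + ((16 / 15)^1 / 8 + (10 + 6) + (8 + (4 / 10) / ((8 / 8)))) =9200009 / 375000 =24.53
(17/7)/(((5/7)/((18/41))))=306/205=1.49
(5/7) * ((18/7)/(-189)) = -10/1029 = -0.01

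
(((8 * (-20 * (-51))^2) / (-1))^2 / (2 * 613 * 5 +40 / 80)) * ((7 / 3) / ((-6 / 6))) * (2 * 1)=-215524270080000 / 4087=-52734100827.01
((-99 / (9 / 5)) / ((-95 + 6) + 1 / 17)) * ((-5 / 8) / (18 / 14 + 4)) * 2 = -4675 / 31968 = -0.15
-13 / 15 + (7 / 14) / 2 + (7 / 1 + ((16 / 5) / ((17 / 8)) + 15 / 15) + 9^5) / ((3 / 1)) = 20079263 / 1020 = 19685.55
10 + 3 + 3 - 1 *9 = 7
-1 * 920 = -920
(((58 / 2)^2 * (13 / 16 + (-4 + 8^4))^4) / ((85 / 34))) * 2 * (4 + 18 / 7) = 10163027830764276971125 / 8192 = 1240603983247592403.70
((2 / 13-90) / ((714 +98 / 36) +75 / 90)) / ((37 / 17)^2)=-1518984 / 57466513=-0.03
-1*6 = -6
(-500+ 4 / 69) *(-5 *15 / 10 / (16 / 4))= 21560 / 23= 937.39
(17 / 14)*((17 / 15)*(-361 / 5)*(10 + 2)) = -1192.33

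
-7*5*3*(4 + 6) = -1050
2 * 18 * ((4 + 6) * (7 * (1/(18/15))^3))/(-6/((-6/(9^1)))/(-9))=-4375/3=-1458.33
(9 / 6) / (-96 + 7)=-0.02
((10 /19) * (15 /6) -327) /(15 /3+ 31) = -1547 /171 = -9.05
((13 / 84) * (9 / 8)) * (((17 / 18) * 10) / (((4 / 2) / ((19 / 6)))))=2.60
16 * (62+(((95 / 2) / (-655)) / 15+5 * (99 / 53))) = 1141.36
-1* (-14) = 14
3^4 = 81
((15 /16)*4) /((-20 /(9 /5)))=-27 /80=-0.34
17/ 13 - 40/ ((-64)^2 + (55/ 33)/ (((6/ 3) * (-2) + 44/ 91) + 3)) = 9737057/ 7502053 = 1.30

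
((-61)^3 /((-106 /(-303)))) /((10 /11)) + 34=-756491633 /1060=-713671.35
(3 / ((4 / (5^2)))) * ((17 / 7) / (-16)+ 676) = 5677125 / 448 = 12672.15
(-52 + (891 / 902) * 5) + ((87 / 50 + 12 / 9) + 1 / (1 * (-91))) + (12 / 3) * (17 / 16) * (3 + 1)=-7554892 / 279825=-27.00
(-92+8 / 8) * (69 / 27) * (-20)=41860 / 9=4651.11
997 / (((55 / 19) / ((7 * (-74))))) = -9812474 / 55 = -178408.62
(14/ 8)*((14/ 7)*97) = 339.50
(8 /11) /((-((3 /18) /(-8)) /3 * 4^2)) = 72 /11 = 6.55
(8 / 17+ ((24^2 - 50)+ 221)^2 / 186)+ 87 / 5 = 15904433 / 5270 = 3017.92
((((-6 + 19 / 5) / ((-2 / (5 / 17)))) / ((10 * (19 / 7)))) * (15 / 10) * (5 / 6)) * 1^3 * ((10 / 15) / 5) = 77 / 38760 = 0.00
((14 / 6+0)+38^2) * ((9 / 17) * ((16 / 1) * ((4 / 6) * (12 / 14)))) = 833088 / 119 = 7000.74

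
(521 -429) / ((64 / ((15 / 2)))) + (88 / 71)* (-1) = 21679 / 2272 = 9.54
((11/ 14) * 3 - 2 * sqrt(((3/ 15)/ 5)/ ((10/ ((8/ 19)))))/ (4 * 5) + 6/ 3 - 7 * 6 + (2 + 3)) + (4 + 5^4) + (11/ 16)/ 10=667997/ 1120 - sqrt(95)/ 2375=596.42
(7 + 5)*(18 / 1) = 216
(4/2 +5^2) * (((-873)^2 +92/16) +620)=20594378.25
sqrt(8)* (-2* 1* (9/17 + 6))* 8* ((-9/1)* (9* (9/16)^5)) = 530909559* sqrt(2)/557056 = 1347.83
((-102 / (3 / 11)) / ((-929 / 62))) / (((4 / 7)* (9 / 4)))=162316 / 8361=19.41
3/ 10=0.30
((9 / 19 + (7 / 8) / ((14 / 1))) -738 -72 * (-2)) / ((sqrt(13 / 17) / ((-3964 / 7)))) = 178789283 * sqrt(221) / 6916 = 384310.84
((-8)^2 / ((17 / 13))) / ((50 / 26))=10816 / 425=25.45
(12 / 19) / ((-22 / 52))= -312 / 209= -1.49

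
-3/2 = -1.50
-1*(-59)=59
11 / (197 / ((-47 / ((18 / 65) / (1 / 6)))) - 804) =-33605 / 2477496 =-0.01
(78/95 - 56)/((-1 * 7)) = 5242/665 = 7.88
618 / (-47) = -618 / 47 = -13.15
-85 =-85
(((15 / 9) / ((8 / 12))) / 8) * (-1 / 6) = -5 / 96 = -0.05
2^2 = 4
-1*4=-4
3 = 3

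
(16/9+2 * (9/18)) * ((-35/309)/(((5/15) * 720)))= -175/133488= -0.00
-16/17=-0.94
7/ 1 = 7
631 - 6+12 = 637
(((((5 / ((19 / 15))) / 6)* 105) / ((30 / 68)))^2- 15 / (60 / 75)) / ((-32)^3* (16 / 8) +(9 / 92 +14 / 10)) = -4068173875 / 10882659431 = -0.37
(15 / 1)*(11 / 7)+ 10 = 235 / 7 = 33.57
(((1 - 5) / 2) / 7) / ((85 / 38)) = -76 / 595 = -0.13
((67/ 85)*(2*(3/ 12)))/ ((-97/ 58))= -1943/ 8245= -0.24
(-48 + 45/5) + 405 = 366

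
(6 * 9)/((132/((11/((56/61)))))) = 549/112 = 4.90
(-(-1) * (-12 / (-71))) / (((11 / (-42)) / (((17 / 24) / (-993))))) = 119 / 258511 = 0.00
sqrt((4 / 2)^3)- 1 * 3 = -3+2 * sqrt(2) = -0.17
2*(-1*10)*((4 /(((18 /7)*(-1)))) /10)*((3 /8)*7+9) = 36.17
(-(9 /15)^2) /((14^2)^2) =-9 /960400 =-0.00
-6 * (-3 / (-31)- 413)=76800 / 31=2477.42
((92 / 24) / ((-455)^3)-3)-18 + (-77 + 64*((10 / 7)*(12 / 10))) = 6620659477 / 565178250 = 11.71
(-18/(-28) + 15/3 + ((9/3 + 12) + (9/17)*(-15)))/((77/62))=93713/9163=10.23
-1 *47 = -47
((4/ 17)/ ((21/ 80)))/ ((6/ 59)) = 9440/ 1071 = 8.81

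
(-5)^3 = -125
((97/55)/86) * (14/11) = 679/26015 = 0.03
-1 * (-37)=37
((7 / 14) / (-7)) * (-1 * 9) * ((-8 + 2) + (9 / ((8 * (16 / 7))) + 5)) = -585 / 1792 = -0.33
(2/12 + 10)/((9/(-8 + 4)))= -122/27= -4.52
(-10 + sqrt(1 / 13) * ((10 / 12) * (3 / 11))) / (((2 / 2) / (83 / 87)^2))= -68890 / 7569 + 34445 * sqrt(13) / 2164734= -9.04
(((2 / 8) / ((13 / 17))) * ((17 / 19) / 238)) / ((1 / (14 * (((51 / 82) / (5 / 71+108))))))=61557 / 621635768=0.00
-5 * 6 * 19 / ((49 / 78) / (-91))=577980 / 7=82568.57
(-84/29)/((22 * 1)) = -42/319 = -0.13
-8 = -8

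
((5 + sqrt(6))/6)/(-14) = -5/84 - sqrt(6)/84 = -0.09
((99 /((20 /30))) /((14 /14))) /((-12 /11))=-1089 /8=-136.12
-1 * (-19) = 19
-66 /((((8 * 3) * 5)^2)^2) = -11 /34560000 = -0.00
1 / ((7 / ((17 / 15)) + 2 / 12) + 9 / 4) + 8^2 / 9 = 114028 / 15777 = 7.23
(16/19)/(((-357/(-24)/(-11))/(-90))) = 126720/2261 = 56.05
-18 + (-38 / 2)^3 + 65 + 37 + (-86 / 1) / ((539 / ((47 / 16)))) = -29215821 / 4312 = -6775.47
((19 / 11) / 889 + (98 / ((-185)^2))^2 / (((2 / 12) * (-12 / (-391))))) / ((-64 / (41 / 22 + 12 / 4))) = -0.00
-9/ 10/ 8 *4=-9/ 20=-0.45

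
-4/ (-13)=4/ 13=0.31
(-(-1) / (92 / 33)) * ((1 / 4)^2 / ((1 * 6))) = 0.00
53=53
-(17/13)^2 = -1.71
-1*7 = -7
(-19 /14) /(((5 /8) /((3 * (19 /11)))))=-4332 /385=-11.25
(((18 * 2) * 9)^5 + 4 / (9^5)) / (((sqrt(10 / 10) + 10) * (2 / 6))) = 210832519264920580 / 216513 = 973763789079.27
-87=-87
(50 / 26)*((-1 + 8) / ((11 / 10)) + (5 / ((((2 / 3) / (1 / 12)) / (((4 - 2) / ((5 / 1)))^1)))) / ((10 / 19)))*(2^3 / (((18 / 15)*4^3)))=25075 / 18304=1.37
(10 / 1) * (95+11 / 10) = 961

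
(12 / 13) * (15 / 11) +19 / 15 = 5417 / 2145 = 2.53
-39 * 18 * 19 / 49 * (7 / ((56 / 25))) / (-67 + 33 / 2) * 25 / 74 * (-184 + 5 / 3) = -759988125 / 732452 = -1037.59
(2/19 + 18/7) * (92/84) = 8188/2793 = 2.93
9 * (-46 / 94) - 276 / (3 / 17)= -73715 / 47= -1568.40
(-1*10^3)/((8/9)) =-1125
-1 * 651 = -651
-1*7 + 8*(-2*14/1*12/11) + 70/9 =-24115/99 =-243.59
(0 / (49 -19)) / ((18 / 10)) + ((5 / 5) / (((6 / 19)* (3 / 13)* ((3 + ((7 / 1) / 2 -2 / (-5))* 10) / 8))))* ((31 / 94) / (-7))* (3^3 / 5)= -7657 / 11515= -0.66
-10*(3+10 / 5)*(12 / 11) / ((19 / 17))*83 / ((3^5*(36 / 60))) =-1411000 / 50787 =-27.78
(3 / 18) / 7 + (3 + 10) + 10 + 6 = 29.02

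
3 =3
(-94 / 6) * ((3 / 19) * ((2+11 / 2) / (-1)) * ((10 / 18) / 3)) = 1175 / 342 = 3.44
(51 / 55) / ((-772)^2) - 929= -929.00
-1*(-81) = 81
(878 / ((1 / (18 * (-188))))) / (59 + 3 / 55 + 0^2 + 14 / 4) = -326826720 / 6881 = -47496.98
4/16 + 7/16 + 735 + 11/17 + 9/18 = 200419/272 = 736.83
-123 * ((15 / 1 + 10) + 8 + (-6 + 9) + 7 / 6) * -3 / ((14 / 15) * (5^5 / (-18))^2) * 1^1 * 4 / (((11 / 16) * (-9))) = -0.32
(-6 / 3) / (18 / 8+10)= -8 / 49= -0.16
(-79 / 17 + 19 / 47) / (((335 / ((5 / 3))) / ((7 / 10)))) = -0.01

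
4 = 4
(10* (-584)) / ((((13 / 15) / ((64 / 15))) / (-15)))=5606400 / 13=431261.54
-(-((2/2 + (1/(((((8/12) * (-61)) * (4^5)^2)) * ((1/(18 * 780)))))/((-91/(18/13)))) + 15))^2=-135519735237623593609/529373634267971584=-256.00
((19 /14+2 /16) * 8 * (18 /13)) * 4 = 5976 /91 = 65.67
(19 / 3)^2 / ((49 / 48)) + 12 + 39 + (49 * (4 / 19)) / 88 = 5555317 / 61446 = 90.41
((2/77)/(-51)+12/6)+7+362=1456915/3927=371.00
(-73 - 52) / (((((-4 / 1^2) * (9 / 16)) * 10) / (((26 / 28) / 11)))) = 0.47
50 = 50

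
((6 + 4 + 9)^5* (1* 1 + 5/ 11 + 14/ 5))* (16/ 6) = 1545085776/ 55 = 28092468.65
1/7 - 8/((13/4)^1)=-211/91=-2.32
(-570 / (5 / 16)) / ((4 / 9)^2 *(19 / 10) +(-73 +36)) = 738720 / 14833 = 49.80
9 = 9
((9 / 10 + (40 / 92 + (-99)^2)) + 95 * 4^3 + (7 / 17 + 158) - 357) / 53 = 61323449 / 207230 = 295.92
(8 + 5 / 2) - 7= 7 / 2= 3.50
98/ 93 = 1.05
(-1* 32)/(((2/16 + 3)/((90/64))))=-14.40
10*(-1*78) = -780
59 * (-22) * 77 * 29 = -2898434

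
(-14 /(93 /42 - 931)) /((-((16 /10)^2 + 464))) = -1225 /37916748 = -0.00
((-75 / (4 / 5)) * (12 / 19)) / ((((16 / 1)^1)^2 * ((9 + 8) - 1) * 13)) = -1125 / 1011712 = -0.00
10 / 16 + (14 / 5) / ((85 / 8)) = 3021 / 3400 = 0.89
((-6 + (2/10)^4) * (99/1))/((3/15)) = -2969.21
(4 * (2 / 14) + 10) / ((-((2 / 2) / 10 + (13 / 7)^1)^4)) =-253820000 / 352275361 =-0.72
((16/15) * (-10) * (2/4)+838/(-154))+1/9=-7390/693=-10.66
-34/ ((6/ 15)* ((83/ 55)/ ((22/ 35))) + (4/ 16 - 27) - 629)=82280/ 1584591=0.05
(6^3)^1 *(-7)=-1512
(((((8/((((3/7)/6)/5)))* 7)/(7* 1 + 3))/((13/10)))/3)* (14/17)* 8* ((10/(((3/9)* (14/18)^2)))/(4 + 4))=907200/221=4104.98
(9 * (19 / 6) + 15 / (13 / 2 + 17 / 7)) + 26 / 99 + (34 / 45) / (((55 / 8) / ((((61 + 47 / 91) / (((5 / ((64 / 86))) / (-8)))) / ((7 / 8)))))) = 14401086929 / 677927250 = 21.24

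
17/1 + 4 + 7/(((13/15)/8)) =1113/13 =85.62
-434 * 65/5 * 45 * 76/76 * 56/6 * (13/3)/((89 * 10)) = -1026844/89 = -11537.57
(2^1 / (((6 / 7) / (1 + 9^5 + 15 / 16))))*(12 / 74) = 6613705 / 296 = 22343.60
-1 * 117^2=-13689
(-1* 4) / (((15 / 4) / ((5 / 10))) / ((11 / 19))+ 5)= -0.22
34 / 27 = 1.26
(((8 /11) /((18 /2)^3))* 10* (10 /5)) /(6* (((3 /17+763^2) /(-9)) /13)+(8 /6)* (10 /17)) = -2210 /3306706821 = -0.00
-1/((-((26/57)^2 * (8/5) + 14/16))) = 129960/156979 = 0.83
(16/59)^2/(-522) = -128/908541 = -0.00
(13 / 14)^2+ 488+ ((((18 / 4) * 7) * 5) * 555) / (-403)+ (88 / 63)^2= 1752476809 / 6398028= 273.91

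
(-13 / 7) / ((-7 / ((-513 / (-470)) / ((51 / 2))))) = 2223 / 195755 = 0.01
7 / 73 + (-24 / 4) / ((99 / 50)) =-7069 / 2409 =-2.93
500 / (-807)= -500 / 807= -0.62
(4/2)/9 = 2/9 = 0.22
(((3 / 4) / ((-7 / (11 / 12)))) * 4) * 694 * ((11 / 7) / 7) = -41987 / 686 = -61.21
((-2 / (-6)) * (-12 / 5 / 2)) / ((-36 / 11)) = 11 / 90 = 0.12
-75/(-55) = 15/11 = 1.36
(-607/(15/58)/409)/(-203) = 1214/42945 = 0.03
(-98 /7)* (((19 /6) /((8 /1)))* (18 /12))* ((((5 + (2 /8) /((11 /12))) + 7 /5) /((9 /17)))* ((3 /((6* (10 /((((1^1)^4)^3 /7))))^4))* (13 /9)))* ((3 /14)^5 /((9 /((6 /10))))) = -1541033 /3506474797056000000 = -0.00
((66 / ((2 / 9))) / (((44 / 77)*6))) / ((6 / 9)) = 2079 / 16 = 129.94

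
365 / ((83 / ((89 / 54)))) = 32485 / 4482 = 7.25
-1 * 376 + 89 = -287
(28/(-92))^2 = 49/529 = 0.09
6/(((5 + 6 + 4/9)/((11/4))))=297/206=1.44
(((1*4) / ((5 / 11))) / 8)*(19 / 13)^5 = 27237089 / 3712930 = 7.34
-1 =-1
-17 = -17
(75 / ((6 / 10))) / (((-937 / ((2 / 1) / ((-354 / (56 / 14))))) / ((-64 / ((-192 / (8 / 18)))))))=2000 / 4477923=0.00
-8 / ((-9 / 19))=152 / 9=16.89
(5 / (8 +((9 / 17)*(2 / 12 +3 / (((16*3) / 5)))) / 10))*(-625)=-8500000 / 21829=-389.39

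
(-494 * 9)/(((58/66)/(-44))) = 6455592/29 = 222606.62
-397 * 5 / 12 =-1985 / 12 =-165.42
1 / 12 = 0.08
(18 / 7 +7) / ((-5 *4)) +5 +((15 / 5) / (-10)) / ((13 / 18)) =7473 / 1820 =4.11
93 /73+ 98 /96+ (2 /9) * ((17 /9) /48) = 653803 /283824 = 2.30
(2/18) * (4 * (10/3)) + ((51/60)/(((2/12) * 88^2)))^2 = 1.48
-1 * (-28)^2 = -784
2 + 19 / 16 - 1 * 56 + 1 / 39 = -32939 / 624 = -52.79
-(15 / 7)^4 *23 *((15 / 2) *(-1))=17465625 / 4802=3637.16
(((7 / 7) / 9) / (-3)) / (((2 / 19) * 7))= -19 / 378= -0.05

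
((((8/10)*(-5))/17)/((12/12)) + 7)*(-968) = -111320/17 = -6548.24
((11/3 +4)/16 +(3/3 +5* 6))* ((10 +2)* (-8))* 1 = -3022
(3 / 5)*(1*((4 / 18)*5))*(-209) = -418 / 3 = -139.33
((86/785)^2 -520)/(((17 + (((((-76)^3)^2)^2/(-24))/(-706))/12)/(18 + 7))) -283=-283.00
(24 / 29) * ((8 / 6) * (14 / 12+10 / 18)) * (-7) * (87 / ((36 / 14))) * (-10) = 121520 / 27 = 4500.74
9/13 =0.69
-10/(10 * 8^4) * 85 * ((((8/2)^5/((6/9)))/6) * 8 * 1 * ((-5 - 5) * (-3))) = -1275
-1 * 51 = -51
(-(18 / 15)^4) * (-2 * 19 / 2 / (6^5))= 19 / 3750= 0.01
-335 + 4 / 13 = -334.69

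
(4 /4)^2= 1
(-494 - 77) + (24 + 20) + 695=168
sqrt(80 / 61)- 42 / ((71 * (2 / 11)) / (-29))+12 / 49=4 * sqrt(305) / 61+329103 / 3479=95.74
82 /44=41 /22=1.86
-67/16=-4.19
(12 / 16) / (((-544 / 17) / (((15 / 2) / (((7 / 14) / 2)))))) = -45 / 64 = -0.70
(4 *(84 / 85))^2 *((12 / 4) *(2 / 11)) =677376 / 79475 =8.52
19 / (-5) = -19 / 5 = -3.80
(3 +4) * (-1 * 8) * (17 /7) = -136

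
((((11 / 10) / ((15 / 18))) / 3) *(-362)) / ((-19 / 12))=47784 / 475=100.60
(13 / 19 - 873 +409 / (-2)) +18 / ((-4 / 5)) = -20887 / 19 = -1099.32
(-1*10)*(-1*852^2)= 7259040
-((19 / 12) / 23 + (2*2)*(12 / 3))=-4435 / 276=-16.07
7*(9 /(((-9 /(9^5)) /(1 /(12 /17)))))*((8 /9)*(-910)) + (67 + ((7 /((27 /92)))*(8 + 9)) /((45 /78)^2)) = 2877495102373 /6075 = 473661745.25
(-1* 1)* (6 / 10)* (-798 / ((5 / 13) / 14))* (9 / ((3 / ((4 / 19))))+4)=2018016 / 25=80720.64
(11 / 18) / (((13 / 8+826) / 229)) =10076 / 59589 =0.17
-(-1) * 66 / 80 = 0.82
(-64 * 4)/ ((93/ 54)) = -4608/ 31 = -148.65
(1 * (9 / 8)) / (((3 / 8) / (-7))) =-21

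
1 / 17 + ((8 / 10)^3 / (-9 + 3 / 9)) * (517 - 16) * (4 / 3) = -1088551 / 27625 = -39.40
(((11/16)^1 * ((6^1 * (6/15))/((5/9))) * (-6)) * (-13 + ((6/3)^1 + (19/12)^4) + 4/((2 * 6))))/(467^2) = 0.00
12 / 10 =6 / 5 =1.20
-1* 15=-15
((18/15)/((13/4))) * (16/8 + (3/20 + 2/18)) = 814/975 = 0.83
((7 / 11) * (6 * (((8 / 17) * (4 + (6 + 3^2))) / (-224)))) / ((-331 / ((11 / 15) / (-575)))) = -0.00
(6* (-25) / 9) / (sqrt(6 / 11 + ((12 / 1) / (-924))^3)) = -3850* sqrt(19174309) / 747051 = -22.57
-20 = -20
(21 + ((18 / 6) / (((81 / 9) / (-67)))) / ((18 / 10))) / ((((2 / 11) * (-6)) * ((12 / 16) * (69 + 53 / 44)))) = -112288 / 750627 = -0.15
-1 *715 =-715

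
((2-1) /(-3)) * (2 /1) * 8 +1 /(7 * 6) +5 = -13 /42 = -0.31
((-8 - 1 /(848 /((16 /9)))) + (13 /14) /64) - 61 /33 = -46242445 /4701312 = -9.84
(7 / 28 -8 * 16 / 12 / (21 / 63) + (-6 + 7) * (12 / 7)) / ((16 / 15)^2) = -189225 / 7168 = -26.40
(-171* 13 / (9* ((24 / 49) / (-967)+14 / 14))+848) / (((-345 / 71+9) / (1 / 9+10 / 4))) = 378.90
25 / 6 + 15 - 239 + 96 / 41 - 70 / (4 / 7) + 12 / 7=-338.28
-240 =-240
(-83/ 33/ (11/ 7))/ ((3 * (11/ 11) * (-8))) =581/ 8712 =0.07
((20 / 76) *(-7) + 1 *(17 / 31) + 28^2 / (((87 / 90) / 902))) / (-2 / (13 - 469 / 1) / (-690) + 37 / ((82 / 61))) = 4242018666119760 / 159604485521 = 26578.32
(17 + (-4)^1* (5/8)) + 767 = 1563/2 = 781.50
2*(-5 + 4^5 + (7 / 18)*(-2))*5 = 10182.22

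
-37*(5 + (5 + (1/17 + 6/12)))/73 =-13283/2482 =-5.35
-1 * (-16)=16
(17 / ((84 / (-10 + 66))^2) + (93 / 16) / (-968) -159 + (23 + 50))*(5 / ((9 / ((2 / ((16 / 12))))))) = -54676825 / 836352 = -65.38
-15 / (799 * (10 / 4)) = -6 / 799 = -0.01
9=9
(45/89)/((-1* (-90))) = 1/178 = 0.01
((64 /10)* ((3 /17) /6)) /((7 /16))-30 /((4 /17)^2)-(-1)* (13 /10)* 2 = -2564901 /4760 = -538.84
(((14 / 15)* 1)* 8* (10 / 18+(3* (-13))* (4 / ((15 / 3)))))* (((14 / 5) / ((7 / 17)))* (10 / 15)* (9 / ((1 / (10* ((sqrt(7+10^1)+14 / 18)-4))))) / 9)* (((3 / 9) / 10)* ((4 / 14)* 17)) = 1479347072 / 273375-51011968* sqrt(17) / 30375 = -1512.95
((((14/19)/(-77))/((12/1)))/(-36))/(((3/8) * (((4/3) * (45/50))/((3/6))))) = 5/203148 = 0.00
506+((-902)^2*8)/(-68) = -1618606/17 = -95212.12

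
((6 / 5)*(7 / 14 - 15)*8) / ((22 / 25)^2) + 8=-20782 / 121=-171.75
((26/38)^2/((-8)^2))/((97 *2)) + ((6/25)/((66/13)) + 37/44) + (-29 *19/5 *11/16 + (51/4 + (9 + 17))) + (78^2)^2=45624654274780083/1232598400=37015019.88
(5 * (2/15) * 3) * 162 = 324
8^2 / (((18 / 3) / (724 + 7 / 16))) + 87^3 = 1998691 / 3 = 666230.33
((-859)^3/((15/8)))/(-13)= 5070718232/195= 26003683.24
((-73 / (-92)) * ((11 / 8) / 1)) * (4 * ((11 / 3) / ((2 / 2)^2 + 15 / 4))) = 8833 / 2622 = 3.37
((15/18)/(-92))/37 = -5/20424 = -0.00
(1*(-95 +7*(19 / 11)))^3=-758550528 / 1331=-569910.24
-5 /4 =-1.25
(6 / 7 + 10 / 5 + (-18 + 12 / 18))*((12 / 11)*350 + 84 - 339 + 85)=-708320 / 231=-3066.32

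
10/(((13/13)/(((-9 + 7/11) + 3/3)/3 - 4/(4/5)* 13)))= -7420/11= -674.55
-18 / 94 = -9 / 47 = -0.19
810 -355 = 455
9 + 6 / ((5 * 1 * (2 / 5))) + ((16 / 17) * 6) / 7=1524 / 119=12.81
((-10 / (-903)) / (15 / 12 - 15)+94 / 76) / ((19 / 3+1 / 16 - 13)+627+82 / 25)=93309400 / 47081787599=0.00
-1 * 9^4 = -6561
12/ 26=6/ 13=0.46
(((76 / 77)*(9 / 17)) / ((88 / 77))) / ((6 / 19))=1083 / 748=1.45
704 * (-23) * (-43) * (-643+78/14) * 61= -189508350592/7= -27072621513.14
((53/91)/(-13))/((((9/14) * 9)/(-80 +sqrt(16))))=8056/13689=0.59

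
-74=-74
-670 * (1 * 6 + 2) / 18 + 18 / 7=-295.21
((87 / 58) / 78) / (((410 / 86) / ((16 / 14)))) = 86 / 18655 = 0.00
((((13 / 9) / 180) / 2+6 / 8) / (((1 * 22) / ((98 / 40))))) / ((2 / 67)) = 8020369 / 2851200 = 2.81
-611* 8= -4888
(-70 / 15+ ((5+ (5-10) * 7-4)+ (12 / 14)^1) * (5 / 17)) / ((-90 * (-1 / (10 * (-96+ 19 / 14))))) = 3409225 / 22491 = 151.58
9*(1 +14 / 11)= 225 / 11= 20.45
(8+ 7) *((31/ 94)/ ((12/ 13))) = 2015/ 376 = 5.36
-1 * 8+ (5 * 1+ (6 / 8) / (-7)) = -87 / 28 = -3.11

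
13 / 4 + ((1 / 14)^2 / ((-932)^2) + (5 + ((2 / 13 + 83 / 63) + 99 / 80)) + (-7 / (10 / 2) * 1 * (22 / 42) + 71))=8089766974741 / 99596427840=81.23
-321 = -321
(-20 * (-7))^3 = 2744000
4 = 4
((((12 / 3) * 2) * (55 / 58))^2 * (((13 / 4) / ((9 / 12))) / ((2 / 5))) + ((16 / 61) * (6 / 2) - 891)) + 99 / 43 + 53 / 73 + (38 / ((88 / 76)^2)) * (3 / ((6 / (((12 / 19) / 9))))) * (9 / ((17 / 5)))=-259453698556006 / 993739820469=-261.09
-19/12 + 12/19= -217/228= -0.95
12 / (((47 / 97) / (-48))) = -55872 / 47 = -1188.77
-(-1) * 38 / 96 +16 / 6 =3.06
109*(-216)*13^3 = -51726168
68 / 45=1.51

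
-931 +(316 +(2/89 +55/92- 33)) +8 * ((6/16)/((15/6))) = -26454597/40940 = -646.18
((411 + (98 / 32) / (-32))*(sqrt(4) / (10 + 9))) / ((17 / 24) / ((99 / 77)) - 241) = -5680341 / 31577696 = -0.18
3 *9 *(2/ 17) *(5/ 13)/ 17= 270/ 3757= 0.07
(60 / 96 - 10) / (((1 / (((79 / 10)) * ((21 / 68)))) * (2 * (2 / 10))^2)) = -142.95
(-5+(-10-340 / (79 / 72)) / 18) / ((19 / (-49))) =793310 / 13509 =58.72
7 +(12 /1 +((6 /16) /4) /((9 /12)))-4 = 121 /8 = 15.12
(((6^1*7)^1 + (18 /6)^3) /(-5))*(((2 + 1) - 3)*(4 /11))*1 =0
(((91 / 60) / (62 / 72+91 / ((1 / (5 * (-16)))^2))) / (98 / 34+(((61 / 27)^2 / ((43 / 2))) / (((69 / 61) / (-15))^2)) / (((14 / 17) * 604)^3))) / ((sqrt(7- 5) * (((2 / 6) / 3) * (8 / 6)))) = 78523912194176052074016 * sqrt(2) / 25751778480351670754300652755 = 0.00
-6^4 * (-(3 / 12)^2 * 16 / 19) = 1296 / 19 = 68.21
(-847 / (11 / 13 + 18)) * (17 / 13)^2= -76.85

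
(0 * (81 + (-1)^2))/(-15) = 0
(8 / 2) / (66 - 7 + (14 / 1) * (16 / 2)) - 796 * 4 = -544460 / 171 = -3183.98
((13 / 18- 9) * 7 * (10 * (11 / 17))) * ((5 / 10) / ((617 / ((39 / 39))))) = -57365 / 188802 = -0.30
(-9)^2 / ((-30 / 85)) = -459 / 2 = -229.50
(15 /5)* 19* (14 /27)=266 /9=29.56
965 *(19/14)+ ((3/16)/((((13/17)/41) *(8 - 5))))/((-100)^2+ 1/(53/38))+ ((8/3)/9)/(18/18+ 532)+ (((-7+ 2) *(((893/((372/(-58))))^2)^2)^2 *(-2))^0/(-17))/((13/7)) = 19019872188302305/14523287137632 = 1309.61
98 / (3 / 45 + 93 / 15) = 735 / 47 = 15.64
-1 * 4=-4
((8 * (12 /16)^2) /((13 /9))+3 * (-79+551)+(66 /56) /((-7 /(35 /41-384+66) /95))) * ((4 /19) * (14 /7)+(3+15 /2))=70897.71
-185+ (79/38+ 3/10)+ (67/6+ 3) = -96019/570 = -168.45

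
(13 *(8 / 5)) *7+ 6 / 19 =145.92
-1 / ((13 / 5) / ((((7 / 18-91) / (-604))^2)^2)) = -35382282729605 / 181627300110716928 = -0.00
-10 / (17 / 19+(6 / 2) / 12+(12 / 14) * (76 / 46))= -24472 / 6267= -3.90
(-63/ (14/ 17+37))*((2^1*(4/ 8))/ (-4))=1071/ 2572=0.42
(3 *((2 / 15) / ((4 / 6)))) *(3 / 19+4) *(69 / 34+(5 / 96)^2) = 25151783 / 4961280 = 5.07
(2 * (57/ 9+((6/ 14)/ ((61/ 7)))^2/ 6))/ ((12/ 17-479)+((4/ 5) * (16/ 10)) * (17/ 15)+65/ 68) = -1201959500/ 45154829893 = -0.03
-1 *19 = -19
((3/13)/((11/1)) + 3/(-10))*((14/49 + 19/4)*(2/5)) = -0.56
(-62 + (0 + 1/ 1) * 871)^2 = 654481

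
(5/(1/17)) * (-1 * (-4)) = 340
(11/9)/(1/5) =55/9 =6.11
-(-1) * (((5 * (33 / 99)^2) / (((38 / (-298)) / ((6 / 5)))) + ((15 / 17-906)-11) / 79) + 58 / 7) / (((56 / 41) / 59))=-5534147077 / 15003996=-368.84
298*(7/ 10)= 1043/ 5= 208.60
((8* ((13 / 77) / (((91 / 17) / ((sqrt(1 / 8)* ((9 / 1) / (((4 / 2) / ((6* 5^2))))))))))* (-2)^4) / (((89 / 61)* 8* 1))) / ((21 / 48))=44798400* sqrt(2) / 335797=188.67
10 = 10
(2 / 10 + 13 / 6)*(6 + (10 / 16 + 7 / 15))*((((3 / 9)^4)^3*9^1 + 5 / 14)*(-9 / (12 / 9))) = -17839844039 / 440899200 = -40.46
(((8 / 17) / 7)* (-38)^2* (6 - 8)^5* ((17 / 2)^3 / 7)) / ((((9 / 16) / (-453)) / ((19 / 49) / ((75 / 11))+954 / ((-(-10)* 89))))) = 11911567917228032 / 48080025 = 247744628.19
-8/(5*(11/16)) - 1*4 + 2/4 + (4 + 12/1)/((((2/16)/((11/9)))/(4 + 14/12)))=2383333/2970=802.47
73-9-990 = -926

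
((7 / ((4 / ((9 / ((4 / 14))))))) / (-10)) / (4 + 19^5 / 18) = -3969 / 99046840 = -0.00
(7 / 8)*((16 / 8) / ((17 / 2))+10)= 609 / 68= 8.96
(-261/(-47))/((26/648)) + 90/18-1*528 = -384.60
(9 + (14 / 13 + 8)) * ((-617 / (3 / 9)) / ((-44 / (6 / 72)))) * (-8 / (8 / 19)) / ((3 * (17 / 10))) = -13774525 / 58344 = -236.09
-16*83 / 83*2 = -32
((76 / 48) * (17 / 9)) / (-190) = -17 / 1080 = -0.02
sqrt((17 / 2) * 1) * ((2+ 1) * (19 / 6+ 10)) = 79 * sqrt(34) / 4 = 115.16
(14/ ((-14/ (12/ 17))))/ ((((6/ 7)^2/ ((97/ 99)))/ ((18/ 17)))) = -9506/ 9537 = -1.00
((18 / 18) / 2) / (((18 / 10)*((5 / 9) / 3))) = 3 / 2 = 1.50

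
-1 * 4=-4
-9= -9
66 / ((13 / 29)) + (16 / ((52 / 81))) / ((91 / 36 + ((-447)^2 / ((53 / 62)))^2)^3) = 322767538618714880664777049004390871022855257857214 / 2192256009427008071390857699611847945489077979471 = 147.23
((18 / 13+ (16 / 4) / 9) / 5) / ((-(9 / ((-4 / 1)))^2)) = -3424 / 47385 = -0.07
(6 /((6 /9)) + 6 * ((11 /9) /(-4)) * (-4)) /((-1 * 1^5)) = -49 /3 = -16.33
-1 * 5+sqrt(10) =-5+sqrt(10) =-1.84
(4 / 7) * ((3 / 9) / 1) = 4 / 21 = 0.19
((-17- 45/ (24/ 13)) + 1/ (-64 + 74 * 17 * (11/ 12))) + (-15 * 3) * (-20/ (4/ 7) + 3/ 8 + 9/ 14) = 272241733/ 182980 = 1487.82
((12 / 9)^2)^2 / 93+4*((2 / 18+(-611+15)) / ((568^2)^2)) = 6661515215233 / 196020421604352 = 0.03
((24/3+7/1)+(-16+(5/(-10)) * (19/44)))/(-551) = 107/48488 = 0.00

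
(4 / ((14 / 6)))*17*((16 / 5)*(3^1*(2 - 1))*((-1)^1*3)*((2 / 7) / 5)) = -58752 / 1225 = -47.96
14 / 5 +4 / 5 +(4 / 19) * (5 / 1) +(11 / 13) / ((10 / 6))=6373 / 1235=5.16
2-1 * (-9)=11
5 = 5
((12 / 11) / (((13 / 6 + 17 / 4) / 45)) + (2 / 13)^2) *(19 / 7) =20.83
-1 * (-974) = 974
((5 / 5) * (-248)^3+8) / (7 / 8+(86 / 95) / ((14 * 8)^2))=-3029445995520 / 173801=-17430544.10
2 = 2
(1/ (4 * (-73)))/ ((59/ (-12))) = 0.00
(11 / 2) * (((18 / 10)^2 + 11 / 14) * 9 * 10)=1992.73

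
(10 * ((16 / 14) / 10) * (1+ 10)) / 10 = 44 / 35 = 1.26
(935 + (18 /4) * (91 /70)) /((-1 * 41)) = -18817 /820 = -22.95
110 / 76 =55 / 38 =1.45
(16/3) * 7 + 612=1948/3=649.33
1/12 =0.08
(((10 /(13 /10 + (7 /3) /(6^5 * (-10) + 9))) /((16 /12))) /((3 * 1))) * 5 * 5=145783125 /3032219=48.08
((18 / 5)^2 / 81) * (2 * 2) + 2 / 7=162 / 175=0.93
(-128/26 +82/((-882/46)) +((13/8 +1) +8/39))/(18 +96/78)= -58427/176400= -0.33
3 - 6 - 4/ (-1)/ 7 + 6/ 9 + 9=152/ 21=7.24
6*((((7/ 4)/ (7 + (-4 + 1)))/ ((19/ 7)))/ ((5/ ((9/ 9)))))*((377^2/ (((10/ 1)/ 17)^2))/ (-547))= -6038066307/ 41572000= -145.24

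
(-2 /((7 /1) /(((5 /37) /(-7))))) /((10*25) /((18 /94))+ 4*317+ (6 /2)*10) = 45 /21241108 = 0.00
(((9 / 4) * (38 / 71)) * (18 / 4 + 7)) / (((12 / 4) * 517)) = 1311 / 146828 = 0.01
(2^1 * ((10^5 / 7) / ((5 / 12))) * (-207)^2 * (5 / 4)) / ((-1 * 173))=-25709400000 / 1211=-21229892.65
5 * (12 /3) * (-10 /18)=-100 /9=-11.11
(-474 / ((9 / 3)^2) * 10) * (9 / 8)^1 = -592.50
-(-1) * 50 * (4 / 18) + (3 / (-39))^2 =16909 / 1521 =11.12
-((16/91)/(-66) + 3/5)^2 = -80442961/225450225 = -0.36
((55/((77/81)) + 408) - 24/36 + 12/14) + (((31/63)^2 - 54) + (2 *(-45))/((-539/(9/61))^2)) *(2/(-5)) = 42691564152197/87563319921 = 487.55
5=5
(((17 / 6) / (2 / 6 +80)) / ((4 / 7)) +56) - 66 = -19161 / 1928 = -9.94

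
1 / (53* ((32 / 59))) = 59 / 1696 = 0.03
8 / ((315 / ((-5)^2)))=40 / 63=0.63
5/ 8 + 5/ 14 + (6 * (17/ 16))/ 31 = 1031/ 868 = 1.19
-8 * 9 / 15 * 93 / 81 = -248 / 45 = -5.51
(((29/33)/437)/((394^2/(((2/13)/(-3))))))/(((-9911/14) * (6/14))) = 1421/648979781764743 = 0.00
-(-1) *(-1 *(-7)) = 7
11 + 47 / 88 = 11.53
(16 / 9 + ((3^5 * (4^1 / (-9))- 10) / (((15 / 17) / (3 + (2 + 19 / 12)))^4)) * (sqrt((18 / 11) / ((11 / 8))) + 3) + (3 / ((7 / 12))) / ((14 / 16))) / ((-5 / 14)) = 9404807698390091 / 2245320000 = 4188626.88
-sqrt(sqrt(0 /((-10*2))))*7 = 0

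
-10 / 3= -3.33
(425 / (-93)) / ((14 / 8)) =-1700 / 651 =-2.61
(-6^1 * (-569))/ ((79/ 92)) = 314088/ 79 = 3975.80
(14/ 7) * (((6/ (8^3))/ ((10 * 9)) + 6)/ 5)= 46081/ 19200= 2.40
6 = 6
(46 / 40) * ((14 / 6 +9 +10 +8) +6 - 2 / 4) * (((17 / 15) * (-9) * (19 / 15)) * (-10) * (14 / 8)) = 10868627 / 1200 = 9057.19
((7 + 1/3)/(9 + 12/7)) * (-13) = -8.90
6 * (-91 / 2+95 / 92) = -12273 / 46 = -266.80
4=4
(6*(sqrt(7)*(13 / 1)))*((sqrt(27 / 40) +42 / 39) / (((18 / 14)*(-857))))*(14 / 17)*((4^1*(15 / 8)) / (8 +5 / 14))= -0.26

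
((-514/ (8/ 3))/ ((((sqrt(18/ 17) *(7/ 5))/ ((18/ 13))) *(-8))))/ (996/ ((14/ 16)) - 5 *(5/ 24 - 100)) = 34695 *sqrt(34)/ 14302964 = 0.01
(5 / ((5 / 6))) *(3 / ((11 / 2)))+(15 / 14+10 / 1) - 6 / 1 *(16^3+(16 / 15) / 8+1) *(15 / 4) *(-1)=7099388 / 77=92199.84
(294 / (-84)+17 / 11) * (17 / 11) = -731 / 242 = -3.02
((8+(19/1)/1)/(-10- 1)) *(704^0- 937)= 25272/11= 2297.45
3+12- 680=-665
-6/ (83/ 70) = -420/ 83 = -5.06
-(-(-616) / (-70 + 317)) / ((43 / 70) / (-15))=646800 / 10621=60.90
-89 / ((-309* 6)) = 89 / 1854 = 0.05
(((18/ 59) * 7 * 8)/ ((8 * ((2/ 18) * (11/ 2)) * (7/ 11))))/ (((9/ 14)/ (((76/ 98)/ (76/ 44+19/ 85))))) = 2805/ 826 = 3.40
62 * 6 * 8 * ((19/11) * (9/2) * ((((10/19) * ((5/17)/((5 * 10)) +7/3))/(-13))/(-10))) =2662776/12155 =219.07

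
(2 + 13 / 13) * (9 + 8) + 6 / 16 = 411 / 8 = 51.38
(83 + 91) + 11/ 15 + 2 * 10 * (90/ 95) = 193.68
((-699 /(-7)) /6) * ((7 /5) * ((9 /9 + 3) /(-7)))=-466 /35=-13.31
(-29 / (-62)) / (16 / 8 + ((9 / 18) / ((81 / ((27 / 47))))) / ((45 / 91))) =184005 / 789601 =0.23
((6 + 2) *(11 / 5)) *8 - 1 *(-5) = 729 / 5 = 145.80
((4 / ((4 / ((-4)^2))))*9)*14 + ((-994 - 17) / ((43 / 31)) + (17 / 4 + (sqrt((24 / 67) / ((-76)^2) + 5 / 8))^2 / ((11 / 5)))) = 118218633171 / 91523608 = 1291.67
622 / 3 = 207.33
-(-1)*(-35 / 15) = -7 / 3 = -2.33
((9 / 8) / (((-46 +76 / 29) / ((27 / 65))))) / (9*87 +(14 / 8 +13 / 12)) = -0.00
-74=-74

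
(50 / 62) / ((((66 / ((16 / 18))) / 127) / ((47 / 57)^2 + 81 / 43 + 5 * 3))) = 31162764700 / 1286282349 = 24.23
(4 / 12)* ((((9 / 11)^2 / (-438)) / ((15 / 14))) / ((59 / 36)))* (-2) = 1512 / 2605735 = 0.00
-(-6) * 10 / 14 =30 / 7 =4.29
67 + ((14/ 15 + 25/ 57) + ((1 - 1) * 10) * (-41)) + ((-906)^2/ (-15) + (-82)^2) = -13660058/ 285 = -47930.03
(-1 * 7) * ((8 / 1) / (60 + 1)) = -56 / 61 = -0.92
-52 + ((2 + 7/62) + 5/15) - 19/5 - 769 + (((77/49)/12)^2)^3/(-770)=-626894030708653637/762316728606720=-822.35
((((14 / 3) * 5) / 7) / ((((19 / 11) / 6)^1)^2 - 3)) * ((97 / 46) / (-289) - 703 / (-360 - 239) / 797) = 268347089340 / 40323094394887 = 0.01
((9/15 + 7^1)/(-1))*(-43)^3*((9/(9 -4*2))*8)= 217531152/5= 43506230.40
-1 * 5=-5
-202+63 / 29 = -5795 / 29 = -199.83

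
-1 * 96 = -96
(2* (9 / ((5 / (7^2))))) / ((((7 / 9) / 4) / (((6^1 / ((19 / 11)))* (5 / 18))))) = 16632 / 19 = 875.37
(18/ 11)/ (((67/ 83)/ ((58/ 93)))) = 28884/ 22847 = 1.26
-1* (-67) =67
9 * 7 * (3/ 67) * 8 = 1512/ 67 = 22.57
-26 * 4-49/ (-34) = -3487/ 34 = -102.56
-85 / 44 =-1.93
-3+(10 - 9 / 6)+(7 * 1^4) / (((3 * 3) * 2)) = 53 / 9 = 5.89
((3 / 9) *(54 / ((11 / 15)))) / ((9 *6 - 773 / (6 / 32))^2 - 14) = 243 / 163884941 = 0.00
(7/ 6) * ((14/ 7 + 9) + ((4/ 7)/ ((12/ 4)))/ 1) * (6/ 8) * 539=126665/ 24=5277.71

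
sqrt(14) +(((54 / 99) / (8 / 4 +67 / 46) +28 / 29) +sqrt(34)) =18992 / 16907 +sqrt(14) +sqrt(34) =10.70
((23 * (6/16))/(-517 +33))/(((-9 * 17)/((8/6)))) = 23/148104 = 0.00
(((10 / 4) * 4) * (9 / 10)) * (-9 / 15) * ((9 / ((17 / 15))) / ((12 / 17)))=-243 / 4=-60.75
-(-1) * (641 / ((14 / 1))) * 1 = 641 / 14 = 45.79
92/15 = 6.13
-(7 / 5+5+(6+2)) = -72 / 5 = -14.40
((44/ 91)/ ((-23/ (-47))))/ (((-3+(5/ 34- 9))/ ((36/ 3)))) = -843744/ 843479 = -1.00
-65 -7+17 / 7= -487 / 7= -69.57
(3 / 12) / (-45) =-1 / 180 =-0.01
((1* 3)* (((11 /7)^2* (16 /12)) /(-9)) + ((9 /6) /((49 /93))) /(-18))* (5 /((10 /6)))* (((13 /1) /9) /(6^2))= -28795 /190512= -0.15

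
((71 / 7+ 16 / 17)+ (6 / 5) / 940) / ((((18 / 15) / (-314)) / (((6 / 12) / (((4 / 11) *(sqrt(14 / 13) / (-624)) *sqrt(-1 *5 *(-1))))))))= 69598257157 *sqrt(910) / 1957550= 1072521.97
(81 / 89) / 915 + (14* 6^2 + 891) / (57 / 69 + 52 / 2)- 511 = -459.00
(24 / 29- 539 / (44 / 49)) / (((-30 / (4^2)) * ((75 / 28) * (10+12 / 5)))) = 62804 / 6525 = 9.63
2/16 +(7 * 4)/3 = 227/24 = 9.46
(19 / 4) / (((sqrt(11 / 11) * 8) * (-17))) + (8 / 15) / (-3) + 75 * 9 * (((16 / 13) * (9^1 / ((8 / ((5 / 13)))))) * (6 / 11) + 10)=316094440187 / 45508320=6945.86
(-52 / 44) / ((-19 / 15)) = 195 / 209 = 0.93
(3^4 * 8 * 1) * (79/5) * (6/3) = 102384/5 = 20476.80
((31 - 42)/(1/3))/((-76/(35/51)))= 385/1292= 0.30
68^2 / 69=4624 / 69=67.01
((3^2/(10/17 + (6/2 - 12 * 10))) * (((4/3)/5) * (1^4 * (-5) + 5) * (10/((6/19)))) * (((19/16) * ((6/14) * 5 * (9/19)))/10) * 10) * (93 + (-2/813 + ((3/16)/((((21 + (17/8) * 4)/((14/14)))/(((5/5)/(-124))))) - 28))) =0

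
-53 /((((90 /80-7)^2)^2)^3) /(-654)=1821066133504 /37994614976626185084807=0.00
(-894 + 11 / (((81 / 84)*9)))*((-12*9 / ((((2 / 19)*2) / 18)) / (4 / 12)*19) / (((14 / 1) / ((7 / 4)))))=117469761 / 2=58734880.50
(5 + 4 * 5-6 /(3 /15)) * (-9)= 45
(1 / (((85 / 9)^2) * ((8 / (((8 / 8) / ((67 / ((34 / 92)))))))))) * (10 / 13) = 81 / 13622440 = 0.00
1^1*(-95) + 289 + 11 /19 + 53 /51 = 195.62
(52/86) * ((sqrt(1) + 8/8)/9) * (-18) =-104/43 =-2.42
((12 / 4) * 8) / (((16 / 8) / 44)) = 528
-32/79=-0.41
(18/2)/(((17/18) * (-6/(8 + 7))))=-405/17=-23.82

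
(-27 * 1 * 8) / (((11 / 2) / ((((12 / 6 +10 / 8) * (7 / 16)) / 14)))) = -351 / 88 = -3.99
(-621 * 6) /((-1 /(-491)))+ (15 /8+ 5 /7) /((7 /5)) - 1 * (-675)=-716885347 /392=-1828789.15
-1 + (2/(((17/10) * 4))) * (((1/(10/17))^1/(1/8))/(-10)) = -7/5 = -1.40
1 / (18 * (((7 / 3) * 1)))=1 / 42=0.02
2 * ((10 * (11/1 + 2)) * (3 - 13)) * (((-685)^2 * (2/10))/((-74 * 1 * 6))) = 60999250/111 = 549542.79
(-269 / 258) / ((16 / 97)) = -26093 / 4128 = -6.32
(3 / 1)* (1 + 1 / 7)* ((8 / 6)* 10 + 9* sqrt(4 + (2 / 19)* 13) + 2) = 368 / 7 + 216* sqrt(1938) / 133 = 124.07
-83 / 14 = -5.93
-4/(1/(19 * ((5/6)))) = -63.33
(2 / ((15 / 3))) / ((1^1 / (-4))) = -8 / 5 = -1.60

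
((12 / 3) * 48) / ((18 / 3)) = 32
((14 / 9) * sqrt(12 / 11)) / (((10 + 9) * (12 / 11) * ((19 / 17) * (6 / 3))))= 119 * sqrt(33) / 19494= 0.04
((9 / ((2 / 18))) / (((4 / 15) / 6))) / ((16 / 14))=25515 / 16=1594.69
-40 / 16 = -5 / 2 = -2.50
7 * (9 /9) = 7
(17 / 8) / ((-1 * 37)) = -17 / 296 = -0.06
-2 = -2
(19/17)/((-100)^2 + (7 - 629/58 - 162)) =1102/9696477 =0.00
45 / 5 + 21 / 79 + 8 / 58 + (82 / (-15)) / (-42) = 6880291 / 721665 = 9.53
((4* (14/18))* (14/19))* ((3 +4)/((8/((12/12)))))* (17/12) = 5831/2052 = 2.84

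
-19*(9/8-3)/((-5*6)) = -19/16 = -1.19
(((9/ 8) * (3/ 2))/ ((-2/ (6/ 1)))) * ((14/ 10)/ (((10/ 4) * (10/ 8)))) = -567/ 250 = -2.27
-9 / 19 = -0.47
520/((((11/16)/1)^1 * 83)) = 8320/913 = 9.11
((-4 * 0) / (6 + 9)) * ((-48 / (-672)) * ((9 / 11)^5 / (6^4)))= 0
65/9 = 7.22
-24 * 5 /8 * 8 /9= -40 /3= -13.33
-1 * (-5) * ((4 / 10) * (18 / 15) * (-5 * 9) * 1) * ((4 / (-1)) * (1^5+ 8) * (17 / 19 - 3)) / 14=-584.66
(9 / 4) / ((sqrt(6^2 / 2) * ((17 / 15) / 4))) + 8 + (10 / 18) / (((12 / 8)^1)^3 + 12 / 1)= 45 * sqrt(2) / 34 + 8896 / 1107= 9.91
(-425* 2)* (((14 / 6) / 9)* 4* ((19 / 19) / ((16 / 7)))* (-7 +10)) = -20825 / 18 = -1156.94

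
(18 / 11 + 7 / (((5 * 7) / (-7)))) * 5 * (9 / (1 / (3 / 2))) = 351 / 22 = 15.95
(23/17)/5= 23/85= 0.27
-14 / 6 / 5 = -7 / 15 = -0.47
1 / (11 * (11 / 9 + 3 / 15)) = 45 / 704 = 0.06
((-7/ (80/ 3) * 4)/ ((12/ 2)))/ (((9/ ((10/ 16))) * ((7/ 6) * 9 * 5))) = -1/ 4320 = -0.00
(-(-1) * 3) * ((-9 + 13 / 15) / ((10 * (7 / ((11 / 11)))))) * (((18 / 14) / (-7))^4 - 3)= 1054558362 / 1008840175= 1.05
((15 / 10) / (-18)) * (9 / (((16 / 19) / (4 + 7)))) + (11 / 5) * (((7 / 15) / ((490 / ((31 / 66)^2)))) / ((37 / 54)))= -223274999 / 22792000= -9.80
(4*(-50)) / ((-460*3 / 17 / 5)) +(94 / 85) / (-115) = 360968 / 29325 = 12.31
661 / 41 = 16.12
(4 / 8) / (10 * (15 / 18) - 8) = 3 / 2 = 1.50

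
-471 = -471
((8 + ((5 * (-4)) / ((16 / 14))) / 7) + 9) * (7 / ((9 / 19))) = 3857 / 18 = 214.28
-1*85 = -85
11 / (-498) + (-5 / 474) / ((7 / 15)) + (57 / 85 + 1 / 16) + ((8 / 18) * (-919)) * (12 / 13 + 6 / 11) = -16044158955733 / 26779312560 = -599.13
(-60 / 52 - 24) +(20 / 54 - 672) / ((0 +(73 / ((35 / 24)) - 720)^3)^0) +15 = -239306 / 351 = -681.78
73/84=0.87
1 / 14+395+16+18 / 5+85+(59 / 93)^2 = 302759743 / 605430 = 500.07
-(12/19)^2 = -144/361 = -0.40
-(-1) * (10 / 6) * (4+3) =35 / 3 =11.67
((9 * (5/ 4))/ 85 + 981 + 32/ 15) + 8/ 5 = 984.87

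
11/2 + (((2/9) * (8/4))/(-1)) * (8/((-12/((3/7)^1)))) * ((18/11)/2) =863/154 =5.60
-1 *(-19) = 19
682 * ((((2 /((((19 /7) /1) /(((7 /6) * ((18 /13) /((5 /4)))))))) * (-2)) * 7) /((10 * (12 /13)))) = -467852 /475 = -984.95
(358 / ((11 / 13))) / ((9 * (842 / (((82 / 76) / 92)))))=95407 / 145709784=0.00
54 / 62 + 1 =58 / 31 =1.87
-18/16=-1.12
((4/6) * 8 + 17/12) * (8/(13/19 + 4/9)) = 9234/193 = 47.84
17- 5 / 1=12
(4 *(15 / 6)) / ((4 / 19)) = 95 / 2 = 47.50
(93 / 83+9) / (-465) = -56 / 2573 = -0.02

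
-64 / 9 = -7.11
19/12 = 1.58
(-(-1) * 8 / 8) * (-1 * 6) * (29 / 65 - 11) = 4116 / 65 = 63.32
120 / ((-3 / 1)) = -40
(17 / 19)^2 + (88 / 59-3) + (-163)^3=-92240595431 / 21299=-4330747.71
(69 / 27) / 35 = 23 / 315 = 0.07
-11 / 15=-0.73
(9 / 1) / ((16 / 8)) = 9 / 2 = 4.50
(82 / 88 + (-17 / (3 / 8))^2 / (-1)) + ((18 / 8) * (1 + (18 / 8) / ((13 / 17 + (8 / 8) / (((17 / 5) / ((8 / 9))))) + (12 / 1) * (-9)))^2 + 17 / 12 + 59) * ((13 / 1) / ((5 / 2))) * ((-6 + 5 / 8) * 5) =-10798.76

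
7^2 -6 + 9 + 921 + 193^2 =38222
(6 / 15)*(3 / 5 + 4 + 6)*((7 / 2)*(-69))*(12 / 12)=-25599 / 25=-1023.96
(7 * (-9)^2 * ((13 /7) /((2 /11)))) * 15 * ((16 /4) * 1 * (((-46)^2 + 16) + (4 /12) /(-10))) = 740837097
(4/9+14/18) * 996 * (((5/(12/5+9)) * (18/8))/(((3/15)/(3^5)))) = 27732375/19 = 1459598.68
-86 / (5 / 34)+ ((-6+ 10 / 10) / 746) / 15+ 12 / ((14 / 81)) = -40369079 / 78330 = -515.37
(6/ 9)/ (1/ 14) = 28/ 3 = 9.33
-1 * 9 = -9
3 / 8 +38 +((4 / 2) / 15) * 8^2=5629 / 120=46.91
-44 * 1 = -44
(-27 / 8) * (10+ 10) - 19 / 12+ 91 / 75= -6787 / 100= -67.87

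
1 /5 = 0.20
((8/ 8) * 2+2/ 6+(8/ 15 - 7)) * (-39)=806/ 5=161.20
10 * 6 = 60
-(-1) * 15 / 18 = 5 / 6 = 0.83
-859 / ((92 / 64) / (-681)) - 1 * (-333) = 9367323 / 23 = 407274.91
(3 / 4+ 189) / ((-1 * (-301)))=759 / 1204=0.63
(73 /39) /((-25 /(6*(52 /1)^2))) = -30368 /25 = -1214.72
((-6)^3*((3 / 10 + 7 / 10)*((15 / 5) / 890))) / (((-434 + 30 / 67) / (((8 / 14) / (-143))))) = -10854 / 1617410795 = -0.00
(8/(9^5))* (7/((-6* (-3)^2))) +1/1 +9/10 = 30291857/15943230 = 1.90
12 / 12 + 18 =19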